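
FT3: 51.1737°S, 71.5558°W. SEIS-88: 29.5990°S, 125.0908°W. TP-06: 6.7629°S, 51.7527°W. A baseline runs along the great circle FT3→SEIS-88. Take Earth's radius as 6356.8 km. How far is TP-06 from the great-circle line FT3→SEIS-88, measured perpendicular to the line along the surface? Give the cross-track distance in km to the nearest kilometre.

δ₁₃ = central angle FT3→TP-06 = 0.826408 rad  (haversine)
θ₁₃ = bearing FT3→TP-06 = 27.221°,  θ₁₂ = bearing FT3→SEIS-88 = 277.569°
dₓₜ = R·arcsin(sin δ₁₃ · sin(θ₁₃ − θ₁₂)) = 6356.8·arcsin(0.73550·sin(-250.349°)) = 4864.072 km
|dₓₜ| = 4864.072 km

4864 km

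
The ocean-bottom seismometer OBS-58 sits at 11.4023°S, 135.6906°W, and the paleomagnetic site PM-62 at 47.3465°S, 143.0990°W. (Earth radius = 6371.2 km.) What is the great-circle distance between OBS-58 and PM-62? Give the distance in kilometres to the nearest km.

Δφ = -35.9442°,  Δλ = -7.4084°
a = sin²(Δφ/2) + cos φ₁ cos φ₂ sin²(Δλ/2) = 0.097978
c = 2·arcsin(√a) = 0.636730 rad = 36.4819°
d = R·c = 6371.2 × 0.636730 = 4056.7 km

4057 km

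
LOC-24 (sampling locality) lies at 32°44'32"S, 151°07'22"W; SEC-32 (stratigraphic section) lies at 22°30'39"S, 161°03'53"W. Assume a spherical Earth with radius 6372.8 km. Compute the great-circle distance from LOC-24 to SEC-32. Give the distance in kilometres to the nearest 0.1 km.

LOC-24: φ = -32.74222°, λ = -151.12278°
SEC-32: φ = -22.51083°, λ = -161.06472°
Δφ = 10.2314°,  Δλ = -9.9419°
a = sin²(Δφ/2) + cos φ₁ cos φ₂ sin²(Δλ/2) = 0.013785
c = 2·arcsin(√a) = 0.235362 rad = 13.4852°
d = R·c = 6372.8 × 0.235362 = 1499.9 km

1499.9 km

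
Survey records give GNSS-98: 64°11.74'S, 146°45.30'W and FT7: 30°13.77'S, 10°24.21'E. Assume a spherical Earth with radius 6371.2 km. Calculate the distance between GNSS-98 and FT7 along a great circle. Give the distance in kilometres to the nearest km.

GNSS-98: φ = -64.19567°, λ = -146.75500°
FT7: φ = -30.22950°, λ = +10.40350°
Δφ = 33.9662°,  Δλ = 157.1585°
a = sin²(Δφ/2) + cos φ₁ cos φ₂ sin²(Δλ/2) = 0.446675
c = 2·arcsin(√a) = 1.463943 rad = 83.8777°
d = R·c = 6371.2 × 1.463943 = 9327.1 km

9327 km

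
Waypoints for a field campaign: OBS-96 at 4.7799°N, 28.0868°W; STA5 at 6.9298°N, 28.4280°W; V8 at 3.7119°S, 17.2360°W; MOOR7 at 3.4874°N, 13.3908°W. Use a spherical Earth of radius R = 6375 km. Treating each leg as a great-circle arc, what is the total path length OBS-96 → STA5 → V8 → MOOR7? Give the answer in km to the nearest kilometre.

OBS-96→STA5: c = 0.037988 rad, d = 242.17 km
STA5→V8: c = 0.269283 rad, d = 1716.68 km
V8→MOOR7: c = 0.142430 rad, d = 907.99 km
Total = 242.17 + 1716.68 + 907.99 = 2866.84 km

2867 km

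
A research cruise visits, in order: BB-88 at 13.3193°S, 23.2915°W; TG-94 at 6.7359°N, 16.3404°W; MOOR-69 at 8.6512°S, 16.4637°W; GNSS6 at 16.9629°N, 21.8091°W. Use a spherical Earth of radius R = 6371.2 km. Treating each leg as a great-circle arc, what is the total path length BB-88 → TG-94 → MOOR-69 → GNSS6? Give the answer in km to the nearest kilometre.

BB-88→TG-94: c = 0.370187 rad, d = 2358.54 km
TG-94→MOOR-69: c = 0.268564 rad, d = 1711.08 km
MOOR-69→GNSS6: c = 0.456470 rad, d = 2908.26 km
Total = 2358.54 + 1711.08 + 2908.26 = 6977.88 km

6978 km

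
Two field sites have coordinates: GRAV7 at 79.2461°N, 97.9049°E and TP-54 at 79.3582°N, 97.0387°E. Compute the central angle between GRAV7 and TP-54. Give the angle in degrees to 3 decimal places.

Δφ = 0.1121°,  Δλ = -0.8662°
a = sin²(Δφ/2) + cos φ₁ cos φ₂ sin²(Δλ/2) = 0.000003
c = 2·arcsin(√a) = 0.003421 rad = 0.1960°

0.196°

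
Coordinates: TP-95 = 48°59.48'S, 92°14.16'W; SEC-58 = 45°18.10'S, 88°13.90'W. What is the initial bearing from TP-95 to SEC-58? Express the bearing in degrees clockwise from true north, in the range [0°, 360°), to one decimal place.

37.9°

TP-95: φ = -48.99133°, λ = -92.23600°
SEC-58: φ = -45.30167°, λ = -88.23167°
Δλ = 4.0043°
y = sin Δλ · cos φ₂ = 0.049118
x = cos φ₁ sin φ₂ − sin φ₁ cos φ₂ cos Δλ = 0.063057
θ = atan2(y, x) = 37.9168° → 37.9168° (mod 360°)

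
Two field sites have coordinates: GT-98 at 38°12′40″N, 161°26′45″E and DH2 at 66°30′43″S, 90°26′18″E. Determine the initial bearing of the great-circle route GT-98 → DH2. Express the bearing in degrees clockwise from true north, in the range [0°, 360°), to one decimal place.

GT-98: φ = +38.21111°, λ = +161.44583°
DH2: φ = -66.51194°, λ = +90.43833°
Δλ = -71.0075°
y = sin Δλ · cos φ₂ = -0.376861
x = cos φ₁ sin φ₂ − sin φ₁ cos φ₂ cos Δλ = -0.800866
θ = atan2(y, x) = -154.7999° → 205.2001° (mod 360°)

205.2°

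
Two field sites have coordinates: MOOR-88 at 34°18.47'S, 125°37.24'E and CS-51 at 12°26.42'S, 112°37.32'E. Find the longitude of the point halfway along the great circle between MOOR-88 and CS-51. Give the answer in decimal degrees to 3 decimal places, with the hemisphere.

118.576°E

MOOR-88: φ = -34.30783°, λ = +125.62067°
CS-51: φ = -12.44033°, λ = +112.62200°
Bx = cos φ₂ cos Δλ = 0.951498,  By = cos φ₂ sin Δλ = -0.219647
φₘ = atan2(sin φ₁ + sin φ₂, √((cos φ₁ + Bx)² + By²)) = -23.50797°
λₘ = λ₁ + atan2(By, cos φ₁ + Bx) = 118.57636°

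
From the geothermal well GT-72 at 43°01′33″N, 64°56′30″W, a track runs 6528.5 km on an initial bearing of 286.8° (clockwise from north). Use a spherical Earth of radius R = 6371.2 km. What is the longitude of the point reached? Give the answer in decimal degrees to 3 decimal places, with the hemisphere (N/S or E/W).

GT-72: φ = +43.02583°, λ = -64.94167°
δ = d/R = 6528.5/6371.2 = 1.024689 rad
φ₂ = arcsin(sin φ₁ cos δ + cos φ₁ sin δ cos θ)
   = arcsin(0.68233·0.51936 + 0.73105·0.85455·0.28903) = 32.33985°
λ₂ = λ₁ + atan2(sin θ sin δ cos φ₁, cos δ − sin φ₁ sin φ₂) = -140.46929°

140.469°W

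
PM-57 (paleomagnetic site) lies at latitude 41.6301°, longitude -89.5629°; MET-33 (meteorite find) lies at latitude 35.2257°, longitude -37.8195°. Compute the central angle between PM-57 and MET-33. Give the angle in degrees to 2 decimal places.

40.43°

Δφ = -6.4044°,  Δλ = 51.7434°
a = sin²(Δφ/2) + cos φ₁ cos φ₂ sin²(Δλ/2) = 0.119380
c = 2·arcsin(√a) = 0.705572 rad = 40.4263°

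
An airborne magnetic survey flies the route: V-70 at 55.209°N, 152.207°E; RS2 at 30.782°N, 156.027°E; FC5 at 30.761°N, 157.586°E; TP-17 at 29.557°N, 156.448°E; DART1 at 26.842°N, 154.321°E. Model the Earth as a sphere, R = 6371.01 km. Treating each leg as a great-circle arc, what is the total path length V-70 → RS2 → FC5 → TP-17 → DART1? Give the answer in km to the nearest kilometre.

V-70→RS2: c = 0.428958 rad, d = 2732.89 km
RS2→FC5: c = 0.023382 rad, d = 148.96 km
FC5→TP-17: c = 0.027138 rad, d = 172.90 km
TP-17→DART1: c = 0.057580 rad, d = 366.84 km
Total = 2732.89 + 148.96 + 172.90 + 366.84 = 3421.59 km

3422 km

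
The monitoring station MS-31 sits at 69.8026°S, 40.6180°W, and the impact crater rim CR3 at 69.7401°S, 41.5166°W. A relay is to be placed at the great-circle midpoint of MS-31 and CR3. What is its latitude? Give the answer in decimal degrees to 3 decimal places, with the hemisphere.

69.772°S

Bx = cos φ₂ cos Δλ = 0.346237,  By = cos φ₂ sin Δλ = -0.005431
φₘ = atan2(sin φ₁ + sin φ₂, √((cos φ₁ + Bx)² + By²)) = -69.77192°
λₘ = λ₁ + atan2(By, cos φ₁ + Bx) = -41.06797°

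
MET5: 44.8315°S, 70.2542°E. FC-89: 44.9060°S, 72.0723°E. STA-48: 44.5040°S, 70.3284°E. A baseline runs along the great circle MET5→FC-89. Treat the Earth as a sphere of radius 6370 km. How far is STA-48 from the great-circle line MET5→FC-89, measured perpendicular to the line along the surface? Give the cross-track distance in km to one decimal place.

36.7 km

δ₁₃ = central angle MET5→STA-48 = 0.005790 rad  (haversine)
θ₁₃ = bearing MET5→STA-48 = 9.180°,  θ₁₂ = bearing MET5→FC-89 = 93.950°
dₓₜ = R·arcsin(sin δ₁₃ · sin(θ₁₃ − θ₁₂)) = 6370·arcsin(0.00579·sin(-84.771°)) = -36.727 km
|dₓₜ| = 36.727 km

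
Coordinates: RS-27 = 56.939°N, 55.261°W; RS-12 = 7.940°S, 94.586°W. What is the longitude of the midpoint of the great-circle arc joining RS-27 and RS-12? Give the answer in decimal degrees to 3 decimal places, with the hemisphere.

Bx = cos φ₂ cos Δλ = 0.766148,  By = cos φ₂ sin Δλ = -0.627643
φₘ = atan2(sin φ₁ + sin φ₂, √((cos φ₁ + Bx)² + By²)) = 25.70441°
λₘ = λ₁ + atan2(By, cos φ₁ + Bx) = -80.83228°

80.832°W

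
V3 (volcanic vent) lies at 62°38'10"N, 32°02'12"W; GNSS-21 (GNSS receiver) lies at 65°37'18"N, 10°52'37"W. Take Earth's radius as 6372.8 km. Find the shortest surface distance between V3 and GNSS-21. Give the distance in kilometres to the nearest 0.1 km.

1073.3 km

V3: φ = +62.63611°, λ = -32.03667°
GNSS-21: φ = +65.62167°, λ = -10.87694°
Δφ = 2.9856°,  Δλ = 21.1597°
a = sin²(Δφ/2) + cos φ₁ cos φ₂ sin²(Δλ/2) = 0.007074
c = 2·arcsin(√a) = 0.168417 rad = 9.6496°
d = R·c = 6372.8 × 0.168417 = 1073.3 km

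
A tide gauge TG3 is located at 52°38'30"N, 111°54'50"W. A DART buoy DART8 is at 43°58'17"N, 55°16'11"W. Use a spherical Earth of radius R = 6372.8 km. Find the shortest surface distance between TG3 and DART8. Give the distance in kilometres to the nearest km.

4185 km

TG3: φ = +52.64167°, λ = -111.91389°
DART8: φ = +43.97139°, λ = -55.26972°
Δφ = -8.6703°,  Δλ = 56.6442°
a = sin²(Δφ/2) + cos φ₁ cos φ₂ sin²(Δλ/2) = 0.104008
c = 2·arcsin(√a) = 0.656744 rad = 37.6287°
d = R·c = 6372.8 × 0.656744 = 4185.3 km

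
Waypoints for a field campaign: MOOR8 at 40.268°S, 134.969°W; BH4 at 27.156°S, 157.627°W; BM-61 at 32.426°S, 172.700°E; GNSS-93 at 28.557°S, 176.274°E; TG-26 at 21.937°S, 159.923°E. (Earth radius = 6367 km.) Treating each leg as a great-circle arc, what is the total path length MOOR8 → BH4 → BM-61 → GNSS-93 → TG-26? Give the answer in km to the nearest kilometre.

7798 km

MOOR8→BH4: c = 0.398794 rad, d = 2539.12 km
BH4→BM-61: c = 0.457215 rad, d = 2911.09 km
BM-61→GNSS-93: c = 0.086294 rad, d = 549.43 km
GNSS-93→TG-26: c = 0.282433 rad, d = 1798.25 km
Total = 2539.12 + 2911.09 + 549.43 + 1798.25 = 7797.89 km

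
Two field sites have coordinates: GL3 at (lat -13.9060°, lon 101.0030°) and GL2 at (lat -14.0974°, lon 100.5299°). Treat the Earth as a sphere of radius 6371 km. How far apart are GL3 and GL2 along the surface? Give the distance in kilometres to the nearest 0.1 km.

Δφ = -0.1914°,  Δλ = -0.4731°
a = sin²(Δφ/2) + cos φ₁ cos φ₂ sin²(Δλ/2) = 0.000019
c = 2·arcsin(√a) = 0.008680 rad = 0.4973°
d = R·c = 6371 × 0.008680 = 55.3 km

55.3 km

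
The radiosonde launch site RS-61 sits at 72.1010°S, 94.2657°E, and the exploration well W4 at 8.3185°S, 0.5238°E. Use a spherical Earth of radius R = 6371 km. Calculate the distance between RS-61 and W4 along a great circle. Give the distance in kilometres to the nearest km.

Δφ = 63.7825°,  Δλ = -93.7419°
a = sin²(Δφ/2) + cos φ₁ cos φ₂ sin²(Δλ/2) = 0.441087
c = 2·arcsin(√a) = 1.452695 rad = 83.2333°
d = R·c = 6371 × 1.452695 = 9255.1 km

9255 km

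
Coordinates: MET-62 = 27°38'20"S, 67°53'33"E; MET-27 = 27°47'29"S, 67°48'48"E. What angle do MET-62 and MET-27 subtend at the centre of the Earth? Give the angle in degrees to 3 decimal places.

MET-62: φ = -27.63889°, λ = +67.89250°
MET-27: φ = -27.79139°, λ = +67.81333°
Δφ = -0.1525°,  Δλ = -0.0792°
a = sin²(Δφ/2) + cos φ₁ cos φ₂ sin²(Δλ/2) = 0.000002
c = 2·arcsin(√a) = 0.002929 rad = 0.1678°

0.168°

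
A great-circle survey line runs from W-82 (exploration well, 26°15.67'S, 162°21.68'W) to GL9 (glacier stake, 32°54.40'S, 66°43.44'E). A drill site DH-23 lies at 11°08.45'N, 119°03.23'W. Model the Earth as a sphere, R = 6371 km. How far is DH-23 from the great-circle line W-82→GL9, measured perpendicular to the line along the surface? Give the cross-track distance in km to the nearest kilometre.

1201 km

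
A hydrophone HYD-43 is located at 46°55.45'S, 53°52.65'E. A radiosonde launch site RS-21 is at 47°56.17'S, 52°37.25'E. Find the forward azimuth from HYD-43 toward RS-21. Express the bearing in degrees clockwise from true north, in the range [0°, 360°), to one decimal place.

219.6°

HYD-43: φ = -46.92417°, λ = +53.87750°
RS-21: φ = -47.93617°, λ = +52.62083°
Δλ = -1.2567°
y = sin Δλ · cos φ₂ = -0.014693
x = cos φ₁ sin φ₂ − sin φ₁ cos φ₂ cos Δλ = -0.017780
θ = atan2(y, x) = -140.4297° → 219.5703° (mod 360°)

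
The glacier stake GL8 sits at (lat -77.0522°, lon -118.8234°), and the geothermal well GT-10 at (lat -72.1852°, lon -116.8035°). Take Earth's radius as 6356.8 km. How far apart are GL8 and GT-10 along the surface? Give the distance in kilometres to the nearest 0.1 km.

543.2 km

Δφ = 4.8670°,  Δλ = 2.0199°
a = sin²(Δφ/2) + cos φ₁ cos φ₂ sin²(Δλ/2) = 0.001824
c = 2·arcsin(√a) = 0.085446 rad = 4.8957°
d = R·c = 6356.8 × 0.085446 = 543.2 km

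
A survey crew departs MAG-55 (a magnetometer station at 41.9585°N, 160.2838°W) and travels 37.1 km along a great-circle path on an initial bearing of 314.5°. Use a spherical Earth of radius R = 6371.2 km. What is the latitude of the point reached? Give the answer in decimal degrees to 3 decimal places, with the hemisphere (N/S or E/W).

δ = d/R = 37.1/6371.2 = 0.005823 rad
φ₂ = arcsin(sin φ₁ cos δ + cos φ₁ sin δ cos θ)
   = arcsin(0.66859·0.99998 + 0.74363·0.00582·0.70091) = 42.19190°
λ₂ = λ₁ + atan2(sin θ sin δ cos φ₁, cos δ − sin φ₁ sin φ₂) = -160.60499°

42.192°N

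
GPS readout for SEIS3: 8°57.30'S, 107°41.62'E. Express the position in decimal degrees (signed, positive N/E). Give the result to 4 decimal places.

lat: 8.9550° S → -8.9550°
lon: 107.6937° E → +107.6937°

-8.9550°, +107.6937°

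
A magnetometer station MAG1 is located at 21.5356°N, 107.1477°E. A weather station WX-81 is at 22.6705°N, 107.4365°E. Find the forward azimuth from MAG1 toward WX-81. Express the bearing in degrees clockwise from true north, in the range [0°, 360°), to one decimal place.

13.2°

Δλ = 0.2888°
y = sin Δλ · cos φ₂ = 0.004651
x = cos φ₁ sin φ₂ − sin φ₁ cos φ₂ cos Δλ = 0.019811
θ = atan2(y, x) = 13.2123° → 13.2123° (mod 360°)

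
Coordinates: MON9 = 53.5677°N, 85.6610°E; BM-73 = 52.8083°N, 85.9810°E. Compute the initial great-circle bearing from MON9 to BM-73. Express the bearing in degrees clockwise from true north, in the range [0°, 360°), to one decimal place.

165.7°

Δλ = 0.3200°
y = sin Δλ · cos φ₂ = 0.003376
x = cos φ₁ sin φ₂ − sin φ₁ cos φ₂ cos Δλ = -0.013246
θ = atan2(y, x) = 165.7013° → 165.7013° (mod 360°)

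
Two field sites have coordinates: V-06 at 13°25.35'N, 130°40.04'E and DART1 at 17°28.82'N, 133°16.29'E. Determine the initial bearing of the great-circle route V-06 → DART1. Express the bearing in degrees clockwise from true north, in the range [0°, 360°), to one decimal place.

V-06: φ = +13.42250°, λ = +130.66733°
DART1: φ = +17.48033°, λ = +133.27150°
Δλ = 2.6042°
y = sin Δλ · cos φ₂ = 0.043337
x = cos φ₁ sin φ₂ − sin φ₁ cos φ₂ cos Δλ = 0.070992
θ = atan2(y, x) = 31.4022° → 31.4022° (mod 360°)

31.4°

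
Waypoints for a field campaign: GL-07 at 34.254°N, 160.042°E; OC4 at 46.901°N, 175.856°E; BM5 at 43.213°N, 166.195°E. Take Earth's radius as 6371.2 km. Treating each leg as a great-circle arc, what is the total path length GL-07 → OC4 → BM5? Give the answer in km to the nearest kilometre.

GL-07→OC4: c = 0.303278 rad, d = 1932.25 km
OC4→BM5: c = 0.135256 rad, d = 861.74 km
Total = 1932.25 + 861.74 = 2793.99 km

2794 km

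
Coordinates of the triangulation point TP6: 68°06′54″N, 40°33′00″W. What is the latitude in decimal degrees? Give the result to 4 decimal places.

68.1150°N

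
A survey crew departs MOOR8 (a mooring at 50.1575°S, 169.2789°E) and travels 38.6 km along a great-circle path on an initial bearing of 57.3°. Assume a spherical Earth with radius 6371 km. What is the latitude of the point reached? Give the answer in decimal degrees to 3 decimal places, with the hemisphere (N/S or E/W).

49.969°S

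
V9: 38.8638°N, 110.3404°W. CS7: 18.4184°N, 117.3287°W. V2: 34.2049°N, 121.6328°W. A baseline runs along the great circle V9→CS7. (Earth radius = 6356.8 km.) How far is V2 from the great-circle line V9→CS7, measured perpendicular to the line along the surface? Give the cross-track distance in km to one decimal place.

δ₁₃ = central angle V9→V2 = 0.177834 rad  (haversine)
θ₁₃ = bearing V9→V2 = 246.274°,  θ₁₂ = bearing V9→CS7 = 198.505°
dₓₜ = R·arcsin(sin δ₁₃ · sin(θ₁₃ − θ₁₂)) = 6356.8·arcsin(0.17690·sin(47.769°)) = 835.024 km
|dₓₜ| = 835.024 km

835.0 km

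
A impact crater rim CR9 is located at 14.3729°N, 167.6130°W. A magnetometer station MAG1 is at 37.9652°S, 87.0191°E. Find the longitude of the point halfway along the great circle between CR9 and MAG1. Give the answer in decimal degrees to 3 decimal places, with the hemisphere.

147.371°E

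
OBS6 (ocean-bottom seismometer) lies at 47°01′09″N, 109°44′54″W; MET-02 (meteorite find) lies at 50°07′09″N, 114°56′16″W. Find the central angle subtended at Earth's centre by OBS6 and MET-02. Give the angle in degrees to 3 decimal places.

4.624°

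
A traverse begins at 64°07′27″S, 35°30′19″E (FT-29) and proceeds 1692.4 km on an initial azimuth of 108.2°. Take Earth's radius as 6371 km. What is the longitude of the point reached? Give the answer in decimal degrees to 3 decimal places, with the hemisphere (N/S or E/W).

FT-29: φ = -64.12417°, λ = +35.50528°
δ = d/R = 1692.4/6371 = 0.265641 rad
φ₂ = arcsin(sin φ₁ cos δ + cos φ₁ sin δ cos θ)
   = arcsin(-0.89974·0.96492 + 0.43642·0.26253·-0.31233) = -64.68466°
λ₂ = λ₁ + atan2(sin θ sin δ cos φ₁, cos δ − sin φ₁ sin φ₂) = 71.18418°

71.184°E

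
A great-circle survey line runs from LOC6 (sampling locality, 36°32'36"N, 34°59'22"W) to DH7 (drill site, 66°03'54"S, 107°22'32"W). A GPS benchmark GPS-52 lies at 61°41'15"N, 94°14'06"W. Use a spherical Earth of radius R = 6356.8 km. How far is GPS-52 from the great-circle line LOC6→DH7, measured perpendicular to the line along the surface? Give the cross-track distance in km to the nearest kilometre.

LOC6: φ = +36.54333°, λ = -34.98944°
DH7: φ = -66.06500°, λ = -107.37556°
GPS-52: φ = +61.68750°, λ = -94.23500°
δ₁₃ = central angle LOC6→GPS-52 = 0.768362 rad  (haversine)
θ₁₃ = bearing LOC6→GPS-52 = 324.092°,  θ₁₂ = bearing LOC6→DH7 = 205.590°
dₓₜ = R·arcsin(sin δ₁₃ · sin(θ₁₃ − θ₁₂)) = 6356.8·arcsin(0.69496·sin(118.502°)) = 4176.301 km
|dₓₜ| = 4176.301 km

4176 km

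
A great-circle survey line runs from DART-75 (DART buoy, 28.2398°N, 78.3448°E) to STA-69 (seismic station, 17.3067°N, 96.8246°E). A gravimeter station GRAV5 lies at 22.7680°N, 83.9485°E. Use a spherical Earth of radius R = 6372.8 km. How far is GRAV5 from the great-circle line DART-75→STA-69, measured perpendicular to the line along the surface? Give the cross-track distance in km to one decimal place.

244.5 km

δ₁₃ = central angle DART-75→GRAV5 = 0.130005 rad  (haversine)
θ₁₃ = bearing DART-75→GRAV5 = 136.010°,  θ₁₂ = bearing DART-75→STA-69 = 118.800°
dₓₜ = R·arcsin(sin δ₁₃ · sin(θ₁₃ − θ₁₂)) = 6372.8·arcsin(0.12964·sin(17.210°)) = 244.500 km
|dₓₜ| = 244.500 km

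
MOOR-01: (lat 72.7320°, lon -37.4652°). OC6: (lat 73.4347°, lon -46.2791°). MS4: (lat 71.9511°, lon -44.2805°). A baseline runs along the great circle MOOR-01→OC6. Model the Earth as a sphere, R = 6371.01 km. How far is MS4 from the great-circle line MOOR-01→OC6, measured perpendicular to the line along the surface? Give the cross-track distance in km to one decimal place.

δ₁₃ = central angle MOOR-01→MS4 = 0.038545 rad  (haversine)
θ₁₃ = bearing MOOR-01→MS4 = 252.577°,  θ₁₂ = bearing MOOR-01→OC6 = 289.511°
dₓₜ = R·arcsin(sin δ₁₃ · sin(θ₁₃ − θ₁₂)) = 6371.01·arcsin(0.03854·sin(-36.934°)) = -147.536 km
|dₓₜ| = 147.536 km

147.5 km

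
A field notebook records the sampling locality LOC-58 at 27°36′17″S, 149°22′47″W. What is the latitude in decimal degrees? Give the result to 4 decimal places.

27° + 36′/60 + 17″/3600 = 27 + 0.60000 + 0.00472 = 27.6047°

27.6047°S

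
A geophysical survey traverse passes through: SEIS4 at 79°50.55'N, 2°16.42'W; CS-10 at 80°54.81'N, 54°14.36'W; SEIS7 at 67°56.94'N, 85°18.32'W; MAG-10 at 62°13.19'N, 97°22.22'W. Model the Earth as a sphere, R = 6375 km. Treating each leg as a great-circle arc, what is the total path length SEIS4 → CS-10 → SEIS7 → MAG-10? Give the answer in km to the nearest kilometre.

3457 km

SEIS4: φ = +79.84250°, λ = -2.27367°
CS-10: φ = +80.91350°, λ = -54.23933°
SEIS7: φ = +67.94900°, λ = -85.30533°
MAG-10: φ = +62.21983°, λ = -97.37033°
SEIS4→CS-10: c = 0.147550 rad, d = 940.63 km
CS-10→SEIS7: c = 0.261492 rad, d = 1667.01 km
SEIS7→MAG-10: c = 0.133217 rad, d = 849.26 km
Total = 940.63 + 1667.01 + 849.26 = 3456.90 km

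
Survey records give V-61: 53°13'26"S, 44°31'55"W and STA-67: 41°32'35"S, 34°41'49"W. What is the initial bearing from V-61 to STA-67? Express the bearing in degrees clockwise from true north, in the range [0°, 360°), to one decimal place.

33.4°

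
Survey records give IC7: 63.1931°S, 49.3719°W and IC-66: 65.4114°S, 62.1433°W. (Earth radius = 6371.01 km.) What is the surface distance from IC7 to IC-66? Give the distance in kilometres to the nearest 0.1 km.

Δφ = -2.2183°,  Δλ = -12.7714°
a = sin²(Δφ/2) + cos φ₁ cos φ₂ sin²(Δλ/2) = 0.002696
c = 2·arcsin(√a) = 0.103893 rad = 5.9526°
d = R·c = 6371.01 × 0.103893 = 661.9 km

661.9 km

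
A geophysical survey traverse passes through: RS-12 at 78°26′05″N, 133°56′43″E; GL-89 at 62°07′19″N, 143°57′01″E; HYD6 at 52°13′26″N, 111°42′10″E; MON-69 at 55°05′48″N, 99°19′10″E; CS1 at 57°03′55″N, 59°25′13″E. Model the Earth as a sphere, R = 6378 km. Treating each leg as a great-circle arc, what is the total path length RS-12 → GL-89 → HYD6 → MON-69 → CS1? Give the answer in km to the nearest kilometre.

7379 km

RS-12: φ = +78.43472°, λ = +133.94528°
GL-89: φ = +62.12194°, λ = +143.95028°
HYD6: φ = +52.22389°, λ = +111.70278°
MON-69: φ = +55.09667°, λ = +99.31944°
CS1: φ = +57.06528°, λ = +59.42028°
RS-12→GL-89: c = 0.289744 rad, d = 1847.99 km
GL-89→HYD6: c = 0.345422 rad, d = 2203.10 km
HYD6→MON-69: c = 0.137305 rad, d = 875.73 km
MON-69→CS1: c = 0.384517 rad, d = 2452.45 km
Total = 1847.99 + 2203.10 + 875.73 + 2452.45 = 7379.27 km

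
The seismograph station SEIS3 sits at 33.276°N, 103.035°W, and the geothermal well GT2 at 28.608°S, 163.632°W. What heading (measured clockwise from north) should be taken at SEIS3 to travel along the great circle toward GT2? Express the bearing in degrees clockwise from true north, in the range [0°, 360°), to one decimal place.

230.2°

Δλ = -60.5970°
y = sin Δλ · cos φ₂ = -0.764830
x = cos φ₁ sin φ₂ − sin φ₁ cos φ₂ cos Δλ = -0.636791
θ = atan2(y, x) = -129.7805° → 230.2195° (mod 360°)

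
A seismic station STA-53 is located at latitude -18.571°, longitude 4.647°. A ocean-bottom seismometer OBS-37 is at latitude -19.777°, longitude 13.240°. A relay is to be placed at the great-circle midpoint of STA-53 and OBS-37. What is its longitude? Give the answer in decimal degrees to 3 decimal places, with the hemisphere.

Bx = cos φ₂ cos Δλ = 0.930453,  By = cos φ₂ sin Δλ = 0.140602
φₘ = atan2(sin φ₁ + sin φ₂, √((cos φ₁ + Bx)² + By²)) = -19.22408°
λₘ = λ₁ + atan2(By, cos φ₁ + Bx) = 8.92775°

8.928°E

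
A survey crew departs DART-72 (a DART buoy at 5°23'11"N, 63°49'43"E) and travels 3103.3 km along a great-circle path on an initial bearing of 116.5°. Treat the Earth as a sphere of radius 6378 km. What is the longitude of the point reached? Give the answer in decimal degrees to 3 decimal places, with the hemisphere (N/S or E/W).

DART-72: φ = +5.38639°, λ = +63.82861°
δ = d/R = 3103.3/6378 = 0.486563 rad
φ₂ = arcsin(sin φ₁ cos δ + cos φ₁ sin δ cos θ)
   = arcsin(0.09387·0.88395 + 0.99558·0.46759·-0.44620) = -7.16569°
λ₂ = λ₁ + atan2(sin θ sin δ cos φ₁, cos δ − sin φ₁ sin φ₂) = 88.77418°

88.774°E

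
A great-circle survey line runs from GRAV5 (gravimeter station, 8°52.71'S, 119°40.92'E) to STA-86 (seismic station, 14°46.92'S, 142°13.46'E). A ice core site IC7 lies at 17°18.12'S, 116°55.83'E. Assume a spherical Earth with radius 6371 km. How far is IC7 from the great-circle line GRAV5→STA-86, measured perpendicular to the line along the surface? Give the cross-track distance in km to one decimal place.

GRAV5: φ = -8.87850°, λ = +119.68200°
STA-86: φ = -14.78200°, λ = +142.22433°
IC7: φ = -17.30200°, λ = +116.93050°
δ₁₃ = central angle GRAV5→IC7 = 0.154264 rad  (haversine)
θ₁₃ = bearing GRAV5→IC7 = 197.354°,  θ₁₂ = bearing GRAV5→STA-86 = 107.131°
dₓₜ = R·arcsin(sin δ₁₃ · sin(θ₁₃ − θ₁₂)) = 6371·arcsin(0.15365·sin(90.223°)) = 982.811 km
|dₓₜ| = 982.811 km

982.8 km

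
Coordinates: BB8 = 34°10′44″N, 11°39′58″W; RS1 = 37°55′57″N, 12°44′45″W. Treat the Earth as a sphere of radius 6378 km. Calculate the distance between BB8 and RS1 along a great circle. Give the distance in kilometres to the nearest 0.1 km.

BB8: φ = +34.17889°, λ = -11.66611°
RS1: φ = +37.93250°, λ = -12.74583°
Δφ = 3.7536°,  Δλ = -1.0797°
a = sin²(Δφ/2) + cos φ₁ cos φ₂ sin²(Δλ/2) = 0.001131
c = 2·arcsin(√a) = 0.067259 rad = 3.8537°
d = R·c = 6378 × 0.067259 = 429.0 km

429.0 km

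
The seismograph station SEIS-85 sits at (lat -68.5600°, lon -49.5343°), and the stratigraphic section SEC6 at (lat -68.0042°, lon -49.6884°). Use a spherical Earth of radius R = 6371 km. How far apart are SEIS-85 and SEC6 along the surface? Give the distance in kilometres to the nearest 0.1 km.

62.1 km

Δφ = 0.5558°,  Δλ = -0.1541°
a = sin²(Δφ/2) + cos φ₁ cos φ₂ sin²(Δλ/2) = 0.000024
c = 2·arcsin(√a) = 0.009751 rad = 0.5587°
d = R·c = 6371 × 0.009751 = 62.1 km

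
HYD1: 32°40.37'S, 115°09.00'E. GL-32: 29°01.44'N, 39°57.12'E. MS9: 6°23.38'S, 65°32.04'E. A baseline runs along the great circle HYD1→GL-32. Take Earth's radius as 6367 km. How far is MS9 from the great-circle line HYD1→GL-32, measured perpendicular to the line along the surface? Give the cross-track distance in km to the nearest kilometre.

1193 km

HYD1: φ = -32.67283°, λ = +115.15000°
GL-32: φ = +29.02400°, λ = +39.95200°
MS9: φ = -6.38967°, λ = +65.53400°
δ₁₃ = central angle HYD1→MS9 = 0.924696 rad  (haversine)
θ₁₃ = bearing HYD1→MS9 = 288.543°,  θ₁₂ = bearing HYD1→GL-32 = 302.036°
dₓₜ = R·arcsin(sin δ₁₃ · sin(θ₁₃ − θ₁₂)) = 6367·arcsin(0.79844·sin(-13.493°)) = -1193.136 km
|dₓₜ| = 1193.136 km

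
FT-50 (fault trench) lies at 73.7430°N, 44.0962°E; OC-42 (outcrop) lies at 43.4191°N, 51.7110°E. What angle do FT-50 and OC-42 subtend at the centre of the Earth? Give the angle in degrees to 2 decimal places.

30.53°

Δφ = -30.3239°,  Δλ = 7.6148°
a = sin²(Δφ/2) + cos φ₁ cos φ₂ sin²(Δλ/2) = 0.069304
c = 2·arcsin(√a) = 0.532793 rad = 30.5268°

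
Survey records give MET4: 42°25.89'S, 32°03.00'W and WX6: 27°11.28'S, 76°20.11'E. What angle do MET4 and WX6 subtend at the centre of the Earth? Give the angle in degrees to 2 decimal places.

MET4: φ = -42.43150°, λ = -32.05000°
WX6: φ = -27.18800°, λ = +76.33517°
Δφ = 15.2435°,  Δλ = 108.3852°
a = sin²(Δφ/2) + cos φ₁ cos φ₂ sin²(Δλ/2) = 0.449396
c = 2·arcsin(√a) = 1.469414 rad = 84.1912°

84.19°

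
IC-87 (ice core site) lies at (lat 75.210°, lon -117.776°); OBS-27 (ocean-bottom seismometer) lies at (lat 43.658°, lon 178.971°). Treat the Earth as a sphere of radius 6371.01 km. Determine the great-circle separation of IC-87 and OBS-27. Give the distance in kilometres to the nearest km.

4599 km

Δφ = -31.5520°,  Δλ = -63.2530°
a = sin²(Δφ/2) + cos φ₁ cos φ₂ sin²(Δλ/2) = 0.124701
c = 2·arcsin(√a) = 0.721830 rad = 41.3578°
d = R·c = 6371.01 × 0.721830 = 4598.8 km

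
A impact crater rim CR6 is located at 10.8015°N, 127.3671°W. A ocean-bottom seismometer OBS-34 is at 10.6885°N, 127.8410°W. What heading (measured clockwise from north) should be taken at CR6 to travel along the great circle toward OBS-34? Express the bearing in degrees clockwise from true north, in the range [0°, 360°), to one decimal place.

Δλ = -0.4739°
y = sin Δλ · cos φ₂ = -0.008128
x = cos φ₁ sin φ₂ − sin φ₁ cos φ₂ cos Δλ = -0.001966
θ = atan2(y, x) = -103.5978° → 256.4022° (mod 360°)

256.4°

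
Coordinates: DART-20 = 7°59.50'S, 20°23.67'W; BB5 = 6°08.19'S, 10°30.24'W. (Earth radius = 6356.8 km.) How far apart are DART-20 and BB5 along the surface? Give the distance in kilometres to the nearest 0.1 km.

DART-20: φ = -7.99167°, λ = -20.39450°
BB5: φ = -6.13650°, λ = -10.50400°
Δφ = 1.8552°,  Δλ = 9.8905°
a = sin²(Δφ/2) + cos φ₁ cos φ₂ sin²(Δλ/2) = 0.007579
c = 2·arcsin(√a) = 0.174334 rad = 9.9886°
d = R·c = 6356.8 × 0.174334 = 1108.2 km

1108.2 km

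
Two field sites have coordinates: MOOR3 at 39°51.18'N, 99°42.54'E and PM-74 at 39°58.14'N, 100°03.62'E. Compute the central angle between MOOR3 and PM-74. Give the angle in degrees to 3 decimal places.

MOOR3: φ = +39.85300°, λ = +99.70900°
PM-74: φ = +39.96900°, λ = +100.06033°
Δφ = 0.1160°,  Δλ = 0.3513°
a = sin²(Δφ/2) + cos φ₁ cos φ₂ sin²(Δλ/2) = 0.000007
c = 2·arcsin(√a) = 0.005121 rad = 0.2934°

0.293°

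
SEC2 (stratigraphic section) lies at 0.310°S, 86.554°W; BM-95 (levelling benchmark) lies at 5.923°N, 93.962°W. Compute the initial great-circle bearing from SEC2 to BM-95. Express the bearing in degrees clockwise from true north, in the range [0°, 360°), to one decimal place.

310.2°

Δλ = -7.4080°
y = sin Δλ · cos φ₂ = -0.128246
x = cos φ₁ sin φ₂ − sin φ₁ cos φ₂ cos Δλ = 0.108527
θ = atan2(y, x) = -49.7607° → 310.2393° (mod 360°)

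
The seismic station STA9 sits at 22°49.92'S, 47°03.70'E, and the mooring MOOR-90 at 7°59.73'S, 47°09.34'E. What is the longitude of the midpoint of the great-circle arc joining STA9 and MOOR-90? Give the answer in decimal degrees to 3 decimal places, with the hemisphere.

47.110°E

STA9: φ = -22.83200°, λ = +47.06167°
MOOR-90: φ = -7.99550°, λ = +47.15567°
Bx = cos φ₂ cos Δλ = 0.990278,  By = cos φ₂ sin Δλ = 0.001625
φₘ = atan2(sin φ₁ + sin φ₂, √((cos φ₁ + Bx)² + By²)) = -15.41375°
λₘ = λ₁ + atan2(By, cos φ₁ + Bx) = 47.11035°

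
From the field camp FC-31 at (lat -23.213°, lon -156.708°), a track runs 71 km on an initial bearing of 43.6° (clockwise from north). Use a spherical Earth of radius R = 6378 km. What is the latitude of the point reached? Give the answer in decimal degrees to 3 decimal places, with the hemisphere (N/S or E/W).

22.750°S

δ = d/R = 71/6378 = 0.011132 rad
φ₂ = arcsin(sin φ₁ cos δ + cos φ₁ sin δ cos θ)
   = arcsin(-0.39415·0.99994 + 0.91905·0.01113·0.72417) = -22.75039°
λ₂ = λ₁ + atan2(sin θ sin δ cos φ₁, cos δ − sin φ₁ sin φ₂) = -156.23104°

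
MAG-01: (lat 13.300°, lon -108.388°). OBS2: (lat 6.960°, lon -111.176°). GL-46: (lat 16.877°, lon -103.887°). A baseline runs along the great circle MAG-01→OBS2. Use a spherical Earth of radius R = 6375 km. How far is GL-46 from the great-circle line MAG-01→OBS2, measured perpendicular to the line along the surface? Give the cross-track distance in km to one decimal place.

δ₁₃ = central angle MAG-01→GL-46 = 0.098225 rad  (haversine)
θ₁₃ = bearing MAG-01→GL-46 = 49.975°,  θ₁₂ = bearing MAG-01→OBS2 = 203.668°
dₓₜ = R·arcsin(sin δ₁₃ · sin(θ₁₃ − θ₁₂)) = 6375·arcsin(0.09807·sin(-153.693°)) = -277.158 km
|dₓₜ| = 277.158 km

277.2 km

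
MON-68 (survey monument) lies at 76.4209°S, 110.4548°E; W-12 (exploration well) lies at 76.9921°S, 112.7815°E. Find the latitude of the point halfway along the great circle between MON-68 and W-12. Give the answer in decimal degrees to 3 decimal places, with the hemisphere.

76.709°S

Bx = cos φ₂ cos Δλ = 0.224900,  By = cos φ₂ sin Δλ = 0.009138
φₘ = atan2(sin φ₁ + sin φ₂, √((cos φ₁ + Bx)² + By²)) = -76.70914°
λₘ = λ₁ + atan2(By, cos φ₁ + Bx) = 111.59360°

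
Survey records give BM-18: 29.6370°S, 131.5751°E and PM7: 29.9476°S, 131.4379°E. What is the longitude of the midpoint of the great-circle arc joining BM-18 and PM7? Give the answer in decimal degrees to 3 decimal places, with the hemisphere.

Bx = cos φ₂ cos Δλ = 0.866480,  By = cos φ₂ sin Δλ = -0.002075
φₘ = atan2(sin φ₁ + sin φ₂, √((cos φ₁ + Bx)² + By²)) = -29.79232°
λₘ = λ₁ + atan2(By, cos φ₁ + Bx) = 131.50661°

131.507°E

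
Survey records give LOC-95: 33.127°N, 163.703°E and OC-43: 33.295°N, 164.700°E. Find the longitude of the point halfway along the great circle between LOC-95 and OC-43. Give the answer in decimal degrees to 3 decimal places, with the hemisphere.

Bx = cos φ₂ cos Δλ = 0.835729,  By = cos φ₂ sin Δλ = 0.014544
φₘ = atan2(sin φ₁ + sin φ₂, √((cos φ₁ + Bx)² + By²)) = 33.21199°
λₘ = λ₁ + atan2(By, cos φ₁ + Bx) = 164.20102°

164.201°E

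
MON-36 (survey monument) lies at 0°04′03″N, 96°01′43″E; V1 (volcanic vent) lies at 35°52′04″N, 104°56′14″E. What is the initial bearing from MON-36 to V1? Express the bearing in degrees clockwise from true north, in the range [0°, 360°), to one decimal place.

12.1°

MON-36: φ = +0.06750°, λ = +96.02861°
V1: φ = +35.86778°, λ = +104.93722°
Δλ = 8.9086°
y = sin Δλ · cos φ₂ = 0.125493
x = cos φ₁ sin φ₂ − sin φ₁ cos φ₂ cos Δλ = 0.584973
θ = atan2(y, x) = 12.1080° → 12.1080° (mod 360°)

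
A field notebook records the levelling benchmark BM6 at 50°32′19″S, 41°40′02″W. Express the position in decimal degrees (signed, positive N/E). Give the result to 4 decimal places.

lat: 50.5386° S → -50.5386°
lon: 41.6672° W → -41.6672°

-50.5386°, -41.6672°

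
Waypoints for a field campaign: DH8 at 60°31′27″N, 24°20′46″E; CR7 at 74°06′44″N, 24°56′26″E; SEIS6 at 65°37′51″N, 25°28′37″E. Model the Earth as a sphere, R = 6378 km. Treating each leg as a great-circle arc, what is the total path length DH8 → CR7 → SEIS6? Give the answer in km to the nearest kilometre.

2457 km

DH8: φ = +60.52417°, λ = +24.34611°
CR7: φ = +74.11222°, λ = +24.94056°
SEIS6: φ = +65.63083°, λ = +25.47694°
DH8→CR7: c = 0.237187 rad, d = 1512.78 km
CR7→SEIS6: c = 0.148062 rad, d = 944.34 km
Total = 1512.78 + 944.34 = 2457.12 km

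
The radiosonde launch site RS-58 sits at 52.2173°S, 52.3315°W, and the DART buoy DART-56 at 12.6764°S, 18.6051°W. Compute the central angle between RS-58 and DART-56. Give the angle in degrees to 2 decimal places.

47.89°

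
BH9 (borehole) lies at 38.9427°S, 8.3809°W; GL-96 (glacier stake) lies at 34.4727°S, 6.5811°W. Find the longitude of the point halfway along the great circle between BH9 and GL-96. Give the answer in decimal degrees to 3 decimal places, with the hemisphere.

Bx = cos φ₂ cos Δλ = 0.823989,  By = cos φ₂ sin Δλ = 0.025892
φₘ = atan2(sin φ₁ + sin φ₂, √((cos φ₁ + Bx)² + By²)) = -36.71108°
λₘ = λ₁ + atan2(By, cos φ₁ + Bx) = -7.45481°

7.455°W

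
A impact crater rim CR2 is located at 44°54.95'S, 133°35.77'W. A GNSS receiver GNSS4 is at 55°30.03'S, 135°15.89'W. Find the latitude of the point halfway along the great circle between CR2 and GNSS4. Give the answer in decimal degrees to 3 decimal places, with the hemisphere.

CR2: φ = -44.91583°, λ = -133.59617°
GNSS4: φ = -55.50050°, λ = -135.26483°
Bx = cos φ₂ cos Δλ = 0.566159,  By = cos φ₂ sin Δλ = -0.016493
φₘ = atan2(sin φ₁ + sin φ₂, √((cos φ₁ + Bx)² + By²)) = -50.21112°
λₘ = λ₁ + atan2(By, cos φ₁ + Bx) = -134.33770°

50.211°S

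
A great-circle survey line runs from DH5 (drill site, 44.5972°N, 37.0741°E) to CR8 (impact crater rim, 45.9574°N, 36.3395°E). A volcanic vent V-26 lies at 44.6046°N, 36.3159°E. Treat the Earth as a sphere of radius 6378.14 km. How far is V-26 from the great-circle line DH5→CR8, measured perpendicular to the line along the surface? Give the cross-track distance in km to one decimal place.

δ₁₃ = central angle DH5→V-26 = 0.009423 rad  (haversine)
θ₁₃ = bearing DH5→V-26 = 271.052°,  θ₁₂ = bearing DH5→CR8 = 339.452°
dₓₜ = R·arcsin(sin δ₁₃ · sin(θ₁₃ − θ₁₂)) = 6378.14·arcsin(0.00942·sin(-68.400°)) = -55.881 km
|dₓₜ| = 55.881 km

55.9 km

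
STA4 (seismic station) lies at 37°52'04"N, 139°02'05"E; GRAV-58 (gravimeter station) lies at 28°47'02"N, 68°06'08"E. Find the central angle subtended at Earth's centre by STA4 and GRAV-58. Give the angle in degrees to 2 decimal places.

STA4: φ = +37.86778°, λ = +139.03472°
GRAV-58: φ = +28.78389°, λ = +68.10222°
Δφ = -9.0839°,  Δλ = -70.9325°
a = sin²(Δφ/2) + cos φ₁ cos φ₂ sin²(Δλ/2) = 0.239202
c = 2·arcsin(√a) = 1.022075 rad = 58.5606°

58.56°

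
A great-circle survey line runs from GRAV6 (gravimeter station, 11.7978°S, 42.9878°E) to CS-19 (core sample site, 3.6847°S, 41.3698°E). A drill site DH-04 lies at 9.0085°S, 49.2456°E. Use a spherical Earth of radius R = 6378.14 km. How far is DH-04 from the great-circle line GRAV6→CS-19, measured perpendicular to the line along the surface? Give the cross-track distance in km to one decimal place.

734.3 km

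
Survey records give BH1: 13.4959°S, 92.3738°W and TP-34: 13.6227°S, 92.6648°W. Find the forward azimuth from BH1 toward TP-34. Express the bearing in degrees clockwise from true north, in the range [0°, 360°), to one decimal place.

245.8°

Δλ = -0.2910°
y = sin Δλ · cos φ₂ = -0.004936
x = cos φ₁ sin φ₂ − sin φ₁ cos φ₂ cos Δλ = -0.002216
θ = atan2(y, x) = -114.1775° → 245.8225° (mod 360°)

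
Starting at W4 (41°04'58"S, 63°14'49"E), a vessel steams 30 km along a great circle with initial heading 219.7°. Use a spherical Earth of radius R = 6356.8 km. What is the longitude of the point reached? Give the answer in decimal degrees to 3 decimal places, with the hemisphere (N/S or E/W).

63.017°E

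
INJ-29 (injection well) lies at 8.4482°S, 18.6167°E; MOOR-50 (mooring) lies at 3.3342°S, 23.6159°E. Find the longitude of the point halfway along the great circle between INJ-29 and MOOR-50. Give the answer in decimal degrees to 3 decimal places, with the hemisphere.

Bx = cos φ₂ cos Δλ = 0.994510,  By = cos φ₂ sin Δλ = 0.086994
φₘ = atan2(sin φ₁ + sin φ₂, √((cos φ₁ + Bx)² + By²)) = -5.89677°
λₘ = λ₁ + atan2(By, cos φ₁ + Bx) = 21.12783°

21.128°E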